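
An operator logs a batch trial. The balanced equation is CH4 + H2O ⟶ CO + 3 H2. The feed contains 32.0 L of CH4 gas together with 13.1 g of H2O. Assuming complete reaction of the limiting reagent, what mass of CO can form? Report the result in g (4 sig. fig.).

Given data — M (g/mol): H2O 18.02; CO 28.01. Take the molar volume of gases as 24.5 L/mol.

n(CH4) = 32.00 / 24.5 = 1.306 mol
n(H2O) = 13.10 / 18.02 = 0.7270 mol
n/ν → CH4: 1.306, H2O: 0.7270; H2O is limiting.
n(CO) = (1/1) × 0.7270 = 0.7270 mol
mass = 0.7270 × 28.01 = 20.36 g

20.36 g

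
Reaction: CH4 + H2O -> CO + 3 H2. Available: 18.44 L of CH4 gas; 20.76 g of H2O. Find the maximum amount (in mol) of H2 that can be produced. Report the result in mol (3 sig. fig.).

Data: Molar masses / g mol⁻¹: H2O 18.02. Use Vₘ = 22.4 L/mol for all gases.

n(CH4) = 18.44 / 22.4 = 0.8232 mol
n(H2O) = 20.76 / 18.02 = 1.152 mol
n/ν for CH4 = 0.8232/1 = 0.8232
n/ν for H2O = 1.152/1 = 1.152
Smallest n/ν is CH4 → limiting reagent.
n(H2) = (3/1) × 0.8232 = 2.470 mol

2.47 mol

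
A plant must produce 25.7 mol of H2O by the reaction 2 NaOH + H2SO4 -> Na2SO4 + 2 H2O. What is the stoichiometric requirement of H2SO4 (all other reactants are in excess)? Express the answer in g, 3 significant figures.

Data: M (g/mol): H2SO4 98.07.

n(H2O) = 25.70 mol
n(H2SO4) = (1/2) × 25.70 = 12.85 mol
mass = 12.85 × 98.07 = 1260 g

1260 g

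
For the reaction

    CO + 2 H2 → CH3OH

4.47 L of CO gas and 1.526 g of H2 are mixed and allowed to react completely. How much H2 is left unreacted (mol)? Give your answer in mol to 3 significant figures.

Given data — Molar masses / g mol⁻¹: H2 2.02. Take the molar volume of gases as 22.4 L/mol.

0.356 mol

n(CO) = 4.470 / 22.4 = 0.1996 mol
n(H2) = 1.526 / 2.02 = 0.7554 mol
n/ν → CO: 0.1996, H2: 0.3777; CO is limiting.
H2 consumed = (2/1) × 0.1996 = 0.3992 mol
H2 remaining = 0.7554 − 0.3992 = 0.3562 mol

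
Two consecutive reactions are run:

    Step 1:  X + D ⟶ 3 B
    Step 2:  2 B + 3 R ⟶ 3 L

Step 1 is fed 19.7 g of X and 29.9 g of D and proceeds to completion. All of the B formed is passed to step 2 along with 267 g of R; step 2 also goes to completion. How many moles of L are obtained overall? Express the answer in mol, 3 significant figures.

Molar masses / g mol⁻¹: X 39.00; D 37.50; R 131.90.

Step 1:
n(X) = 19.70 / 39.00 = 0.5051 mol
n(D) = 29.90 / 37.50 = 0.7973 mol
n/ν for X = 0.5051/1 = 0.5051
n/ν for D = 0.7973/1 = 0.7973
Smallest n/ν is X → limiting reagent.
n(B) produced = (3/1) × 0.5051 = 1.515 mol
Step 2:
n(B) available = 1.515 mol
n(R) = 267.0 / 131.90 = 2.024 mol
n/ν for B = 1.515/2 = 0.7575
n/ν for R = 2.024/3 = 0.6747
Smallest n/ν is R → limiting reagent.
n(L) = (3/3) × 2.024 = 2.024 mol

2.02 mol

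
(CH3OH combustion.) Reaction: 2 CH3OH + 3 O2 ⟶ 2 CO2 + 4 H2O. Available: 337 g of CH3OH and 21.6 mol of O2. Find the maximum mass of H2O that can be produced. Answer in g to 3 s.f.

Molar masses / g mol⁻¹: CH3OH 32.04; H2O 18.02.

379 g

n(CH3OH) = 337.0 / 32.04 = 10.52 mol
n(O2) = 21.60 mol
n/ν for CH3OH = 10.52/2 = 5.260
n/ν for O2 = 21.60/3 = 7.200
Smallest n/ν is CH3OH → limiting reagent.
n(H2O) = (4/2) × 10.52 = 21.04 mol
mass = 21.04 × 18.02 = 379.1 g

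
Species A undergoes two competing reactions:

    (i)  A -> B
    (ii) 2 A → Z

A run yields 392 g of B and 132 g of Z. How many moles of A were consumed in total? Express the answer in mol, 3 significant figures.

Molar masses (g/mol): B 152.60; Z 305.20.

n(B) = 392 / 152.60 = 2.569 mol
n(Z) = 132 / 305.20 = 0.4325 mol
n(A) via (i) = (1/1)×2.569 = 2.569 mol
n(A) via (ii) = (2/1)×0.4325 = 0.8650 mol
total n(A) = 2.569 + 0.8650 = 3.434 mol

3.43 mol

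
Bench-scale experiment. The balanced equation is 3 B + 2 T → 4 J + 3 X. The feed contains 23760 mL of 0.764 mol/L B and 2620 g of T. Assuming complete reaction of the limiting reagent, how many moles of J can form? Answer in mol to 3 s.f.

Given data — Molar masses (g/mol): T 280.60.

18.7 mol

n(B) = 0.764 × 23760/1000 = 18.15 mol
n(T) = 2620 / 280.60 = 9.337 mol
n/ν → B: 6.050, T: 4.669; T is limiting.
n(J) = (4/2) × 9.337 = 18.67 mol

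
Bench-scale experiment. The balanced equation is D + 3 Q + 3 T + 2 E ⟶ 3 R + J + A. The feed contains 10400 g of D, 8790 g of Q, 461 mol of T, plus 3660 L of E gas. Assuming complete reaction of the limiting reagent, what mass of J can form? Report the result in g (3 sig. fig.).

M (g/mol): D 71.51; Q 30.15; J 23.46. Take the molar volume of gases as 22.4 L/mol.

n(D) = 10400 / 71.51 = 145.4 mol
n(Q) = 8790 / 30.15 = 291.5 mol
n(T) = 461.0 mol
n(E) = 3660 / 22.4 = 163.4 mol
n/ν for D = 145.4/1 = 145.4
n/ν for Q = 291.5/3 = 97.17
n/ν for T = 461.0/3 = 153.7
n/ν for E = 163.4/2 = 81.70
Smallest n/ν is E → limiting reagent.
n(J) = (1/2) × 163.4 = 81.70 mol
mass = 81.70 × 23.46 = 1917 g

1920 g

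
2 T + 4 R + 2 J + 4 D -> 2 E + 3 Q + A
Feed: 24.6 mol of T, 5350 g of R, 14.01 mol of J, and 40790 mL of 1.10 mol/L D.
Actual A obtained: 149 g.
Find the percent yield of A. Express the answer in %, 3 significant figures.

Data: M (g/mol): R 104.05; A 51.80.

41.1 %

n(T) = 24.60 mol
n(R) = 5350 / 104.05 = 51.42 mol
n(J) = 14.01 mol
n(D) = 1.10 × 40790/1000 = 44.87 mol
n/ν for T = 24.60/2 = 12.30
n/ν for R = 51.42/4 = 12.86
n/ν for J = 14.01/2 = 7.005
n/ν for D = 44.87/4 = 11.22
Smallest n/ν is J → limiting reagent.
theoretical n(A) = (1/2) × 14.01 = 7.005 mol → 362.9 g
% yield = 149 / 362.9 × 100 = 41.06 %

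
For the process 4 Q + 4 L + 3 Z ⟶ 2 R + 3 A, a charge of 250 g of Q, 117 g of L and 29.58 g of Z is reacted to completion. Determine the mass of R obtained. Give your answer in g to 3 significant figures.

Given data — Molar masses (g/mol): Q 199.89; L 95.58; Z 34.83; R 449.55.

255 g

n(Q) = 250.0 / 199.89 = 1.251 mol
n(L) = 117.0 / 95.58 = 1.224 mol
n(Z) = 29.58 / 34.83 = 0.8493 mol
n/ν for Q = 1.251/4 = 0.3128
n/ν for L = 1.224/4 = 0.3060
n/ν for Z = 0.8493/3 = 0.2831
Smallest n/ν is Z → limiting reagent.
n(R) = (2/3) × 0.8493 = 0.5662 mol
mass = 0.5662 × 449.55 = 254.5 g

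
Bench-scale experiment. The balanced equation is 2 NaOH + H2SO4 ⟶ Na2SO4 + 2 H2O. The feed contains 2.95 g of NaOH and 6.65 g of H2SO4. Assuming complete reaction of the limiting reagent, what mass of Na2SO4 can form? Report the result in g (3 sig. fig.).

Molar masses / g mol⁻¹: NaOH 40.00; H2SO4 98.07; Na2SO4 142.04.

5.24 g

n(NaOH) = 2.950 / 40.00 = 0.07375 mol
n(H2SO4) = 6.650 / 98.07 = 0.06781 mol
n/ν for NaOH = 0.07375/2 = 0.03688
n/ν for H2SO4 = 0.06781/1 = 0.06781
Smallest n/ν is NaOH → limiting reagent.
n(Na2SO4) = (1/2) × 0.07375 = 0.03688 mol
mass = 0.03688 × 142.04 = 5.238 g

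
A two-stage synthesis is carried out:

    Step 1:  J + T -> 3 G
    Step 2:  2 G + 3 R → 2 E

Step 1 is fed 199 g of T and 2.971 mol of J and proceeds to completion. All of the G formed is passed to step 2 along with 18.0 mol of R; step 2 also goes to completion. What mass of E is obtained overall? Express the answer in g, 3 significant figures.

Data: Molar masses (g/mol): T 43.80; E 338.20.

Step 1:
n(T) = 199.0 / 43.80 = 4.543 mol
n(J) = 2.971 mol
n/ν for T = 4.543/1 = 4.543
n/ν for J = 2.971/1 = 2.971
Smallest n/ν is J → limiting reagent.
n(G) produced = (3/1) × 2.971 = 8.913 mol
Step 2:
n(G) available = 8.913 mol
n(R) = 18.00 mol
n/ν for G = 8.913/2 = 4.457
n/ν for R = 18.00/3 = 6.000
Smallest n/ν is G → limiting reagent.
n(E) = (2/2) × 8.913 = 8.913 mol
mass = 8.913 × 338.20 = 3014 g

3010 g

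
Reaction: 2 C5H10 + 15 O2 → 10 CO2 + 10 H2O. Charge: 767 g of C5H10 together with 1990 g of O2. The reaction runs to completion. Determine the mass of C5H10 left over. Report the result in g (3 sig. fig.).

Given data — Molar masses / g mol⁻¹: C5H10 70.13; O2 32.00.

186 g

n(C5H10) = 767.0 / 70.13 = 10.94 mol
n(O2) = 1990 / 32.00 = 62.19 mol
n/ν for C5H10 = 10.94/2 = 5.470
n/ν for O2 = 62.19/15 = 4.146
Smallest n/ν is O2 → limiting reagent.
C5H10 consumed = (2/15) × 62.19 = 8.292 mol
C5H10 remaining = 10.94 − 8.292 = 2.648 mol
mass = 2.648 × 70.13 = 185.7 g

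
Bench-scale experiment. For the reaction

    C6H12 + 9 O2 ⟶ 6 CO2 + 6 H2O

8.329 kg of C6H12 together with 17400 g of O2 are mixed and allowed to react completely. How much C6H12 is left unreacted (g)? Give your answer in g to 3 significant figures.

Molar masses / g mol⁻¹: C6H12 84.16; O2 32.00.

3240 g

n(C6H12) = 8.329×1000 / 84.16 = 98.97 mol
n(O2) = 17400 / 32.00 = 543.8 mol
n/ν for C6H12 = 98.97/1 = 98.97
n/ν for O2 = 543.8/9 = 60.42
Smallest n/ν is O2 → limiting reagent.
C6H12 consumed = (1/9) × 543.8 = 60.42 mol
C6H12 remaining = 98.97 − 60.42 = 38.55 mol
mass = 38.55 × 84.16 = 3244 g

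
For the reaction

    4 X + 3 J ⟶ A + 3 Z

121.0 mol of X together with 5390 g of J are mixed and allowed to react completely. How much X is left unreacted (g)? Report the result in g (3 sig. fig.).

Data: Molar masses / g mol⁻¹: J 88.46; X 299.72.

11900 g

n(X) = 121.0 mol
n(J) = 5390 / 88.46 = 60.93 mol
n/ν for X = 121.0/4 = 30.25
n/ν for J = 60.93/3 = 20.31
Smallest n/ν is J → limiting reagent.
X consumed = (4/3) × 60.93 = 81.24 mol
X remaining = 121.0 − 81.24 = 39.76 mol
mass = 39.76 × 299.72 = 11920 g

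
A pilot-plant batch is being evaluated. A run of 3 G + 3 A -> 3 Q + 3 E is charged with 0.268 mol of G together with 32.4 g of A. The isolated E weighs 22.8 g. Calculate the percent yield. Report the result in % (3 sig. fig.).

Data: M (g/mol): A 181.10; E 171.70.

74.2 %

n(G) = 0.2680 mol
n(A) = 32.40 / 181.10 = 0.1789 mol
n/ν for G = 0.2680/3 = 0.08933
n/ν for A = 0.1789/3 = 0.05963
Smallest n/ν is A → limiting reagent.
theoretical n(E) = (3/3) × 0.1789 = 0.1789 mol → 30.72 g
% yield = 22.8 / 30.72 × 100 = 74.22 %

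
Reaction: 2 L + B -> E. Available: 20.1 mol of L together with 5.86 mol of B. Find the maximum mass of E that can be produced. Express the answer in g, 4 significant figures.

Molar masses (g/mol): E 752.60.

n(L) = 20.10 mol
n(B) = 5.860 mol
n/ν → L: 10.05, B: 5.860; B is limiting.
n(E) = (1/1) × 5.860 = 5.860 mol
mass = 5.860 × 752.60 = 4410 g

4410 g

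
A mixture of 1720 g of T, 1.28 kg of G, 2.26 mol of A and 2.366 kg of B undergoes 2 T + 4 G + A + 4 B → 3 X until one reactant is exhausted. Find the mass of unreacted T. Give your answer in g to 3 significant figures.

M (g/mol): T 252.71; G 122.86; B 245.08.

578 g

n(T) = 1720 / 252.71 = 6.806 mol
n(G) = 1.280×1000 / 122.86 = 10.42 mol
n(A) = 2.260 mol
n(B) = 2.366×1000 / 245.08 = 9.654 mol
n/ν → T: 3.403, G: 2.605, A: 2.260, B: 2.414; A is limiting.
T consumed = (2/1) × 2.260 = 4.520 mol
T remaining = 6.806 − 4.520 = 2.286 mol
mass = 2.286 × 252.71 = 577.7 g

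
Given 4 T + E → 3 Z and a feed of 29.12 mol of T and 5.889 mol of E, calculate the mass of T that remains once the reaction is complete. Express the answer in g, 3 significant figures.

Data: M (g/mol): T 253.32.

n(T) = 29.12 mol
n(E) = 5.889 mol
n/ν for T = 29.12/4 = 7.280
n/ν for E = 5.889/1 = 5.889
Smallest n/ν is E → limiting reagent.
T consumed = (4/1) × 5.889 = 23.56 mol
T remaining = 29.12 − 23.56 = 5.560 mol
mass = 5.560 × 253.32 = 1408 g

1410 g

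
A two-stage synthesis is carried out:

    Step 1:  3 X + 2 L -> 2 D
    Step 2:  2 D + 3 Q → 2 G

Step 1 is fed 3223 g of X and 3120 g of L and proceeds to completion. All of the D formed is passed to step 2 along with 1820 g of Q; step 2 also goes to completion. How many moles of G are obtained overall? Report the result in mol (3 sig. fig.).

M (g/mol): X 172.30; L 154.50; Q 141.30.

Step 1:
n(X) = 3223 / 172.30 = 18.71 mol
n(L) = 3120 / 154.50 = 20.19 mol
n/ν → X: 6.237, L: 10.10; X is limiting.
n(D) produced = (2/3) × 18.71 = 12.47 mol
Step 2:
n(D) available = 12.47 mol
n(Q) = 1820 / 141.30 = 12.88 mol
n/ν → D: 6.235, Q: 4.293; Q is limiting.
n(G) = (2/3) × 12.88 = 8.587 mol

8.59 mol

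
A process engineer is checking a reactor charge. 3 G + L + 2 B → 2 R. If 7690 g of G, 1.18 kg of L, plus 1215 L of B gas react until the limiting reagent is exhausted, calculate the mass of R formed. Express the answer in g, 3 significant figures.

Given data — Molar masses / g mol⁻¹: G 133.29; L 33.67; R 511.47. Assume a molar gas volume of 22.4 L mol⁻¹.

19700 g

n(G) = 7690 / 133.29 = 57.69 mol
n(L) = 1.180×1000 / 33.67 = 35.05 mol
n(B) = 1215 / 22.4 = 54.24 mol
n/ν for G = 57.69/3 = 19.23
n/ν for L = 35.05/1 = 35.05
n/ν for B = 54.24/2 = 27.12
Smallest n/ν is G → limiting reagent.
n(R) = (2/3) × 57.69 = 38.46 mol
mass = 38.46 × 511.47 = 19670 g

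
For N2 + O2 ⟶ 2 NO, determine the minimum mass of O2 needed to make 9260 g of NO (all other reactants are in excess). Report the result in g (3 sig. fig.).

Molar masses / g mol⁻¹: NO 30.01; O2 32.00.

n(NO) = 9260 / 30.01 = 308.6 mol
n(O2) = (1/2) × 308.6 = 154.3 mol
mass = 154.3 × 32.00 = 4938 g

4940 g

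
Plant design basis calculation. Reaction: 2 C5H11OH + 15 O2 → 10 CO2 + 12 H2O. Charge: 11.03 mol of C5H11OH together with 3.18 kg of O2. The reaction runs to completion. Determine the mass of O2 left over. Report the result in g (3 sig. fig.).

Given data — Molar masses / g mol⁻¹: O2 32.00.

n(C5H11OH) = 11.03 mol
n(O2) = 3.180×1000 / 32.00 = 99.38 mol
n/ν → C5H11OH: 5.515, O2: 6.625; C5H11OH is limiting.
O2 consumed = (15/2) × 11.03 = 82.73 mol
O2 remaining = 99.38 − 82.73 = 16.65 mol
mass = 16.65 × 32.00 = 532.8 g

533 g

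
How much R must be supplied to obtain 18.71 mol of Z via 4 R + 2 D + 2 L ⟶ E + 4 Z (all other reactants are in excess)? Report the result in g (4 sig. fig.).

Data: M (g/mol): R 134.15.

n(Z) = 18.71 mol
n(R) = (4/4) × 18.71 = 18.71 mol
mass = 18.71 × 134.15 = 2510 g

2510 g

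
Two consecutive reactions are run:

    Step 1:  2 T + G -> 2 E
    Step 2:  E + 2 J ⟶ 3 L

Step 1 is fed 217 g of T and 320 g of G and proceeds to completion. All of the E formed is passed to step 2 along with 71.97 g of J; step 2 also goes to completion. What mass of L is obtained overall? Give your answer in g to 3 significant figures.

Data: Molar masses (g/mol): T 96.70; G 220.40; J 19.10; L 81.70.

Step 1:
n(T) = 217.0 / 96.70 = 2.244 mol
n(G) = 320.0 / 220.40 = 1.452 mol
n/ν for T = 2.244/2 = 1.122
n/ν for G = 1.452/1 = 1.452
Smallest n/ν is T → limiting reagent.
n(E) produced = (2/2) × 2.244 = 2.244 mol
Step 2:
n(E) available = 2.244 mol
n(J) = 71.97 / 19.10 = 3.768 mol
n/ν for E = 2.244/1 = 2.244
n/ν for J = 3.768/2 = 1.884
Smallest n/ν is J → limiting reagent.
n(L) = (3/2) × 3.768 = 5.652 mol
mass = 5.652 × 81.70 = 461.8 g

462 g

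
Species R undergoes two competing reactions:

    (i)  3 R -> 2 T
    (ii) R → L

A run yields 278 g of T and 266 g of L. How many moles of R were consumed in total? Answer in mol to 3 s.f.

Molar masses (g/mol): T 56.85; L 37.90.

n(T) = 278 / 56.85 = 4.890 mol
n(L) = 266 / 37.90 = 7.018 mol
n(R) via (i) = (3/2)×4.890 = 7.335 mol
n(R) via (ii) = (1/1)×7.018 = 7.018 mol
total n(R) = 7.335 + 7.018 = 14.35 mol

14.4 mol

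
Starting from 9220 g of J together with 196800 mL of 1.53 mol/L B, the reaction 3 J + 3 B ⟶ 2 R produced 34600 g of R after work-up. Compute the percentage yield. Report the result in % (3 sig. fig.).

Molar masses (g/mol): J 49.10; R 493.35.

n(J) = 9220 / 49.10 = 187.8 mol
n(B) = 1.53 × 196800/1000 = 301.1 mol
n/ν for J = 187.8/3 = 62.60
n/ν for B = 301.1/3 = 100.4
Smallest n/ν is J → limiting reagent.
theoretical n(R) = (2/3) × 187.8 = 125.2 mol → 61770 g
% yield = 34600 / 61770 × 100 = 56.01 %

56.0 %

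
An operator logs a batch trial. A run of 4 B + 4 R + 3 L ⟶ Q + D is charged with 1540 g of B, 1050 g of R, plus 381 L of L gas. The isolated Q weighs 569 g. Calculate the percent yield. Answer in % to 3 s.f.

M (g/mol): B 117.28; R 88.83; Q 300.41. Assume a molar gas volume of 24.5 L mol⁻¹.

n(B) = 1540 / 117.28 = 13.13 mol
n(R) = 1050 / 88.83 = 11.82 mol
n(L) = 381.0 / 24.5 = 15.55 mol
n/ν for B = 13.13/4 = 3.283
n/ν for R = 11.82/4 = 2.955
n/ν for L = 15.55/3 = 5.183
Smallest n/ν is R → limiting reagent.
theoretical n(Q) = (1/4) × 11.82 = 2.955 mol → 887.7 g
% yield = 569 / 887.7 × 100 = 64.10 %

64.1 %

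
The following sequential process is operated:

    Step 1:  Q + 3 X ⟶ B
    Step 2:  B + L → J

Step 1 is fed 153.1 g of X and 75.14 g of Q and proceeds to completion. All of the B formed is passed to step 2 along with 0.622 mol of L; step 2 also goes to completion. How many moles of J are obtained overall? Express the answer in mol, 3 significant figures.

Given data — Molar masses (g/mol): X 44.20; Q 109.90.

Step 1:
n(X) = 153.1 / 44.20 = 3.464 mol
n(Q) = 75.14 / 109.90 = 0.6837 mol
n/ν for X = 3.464/3 = 1.155
n/ν for Q = 0.6837/1 = 0.6837
Smallest n/ν is Q → limiting reagent.
n(B) produced = (1/1) × 0.6837 = 0.6837 mol
Step 2:
n(B) available = 0.6837 mol
n(L) = 0.6220 mol
n/ν for B = 0.6837/1 = 0.6837
n/ν for L = 0.6220/1 = 0.6220
Smallest n/ν is L → limiting reagent.
n(J) = (1/1) × 0.6220 = 0.6220 mol

0.622 mol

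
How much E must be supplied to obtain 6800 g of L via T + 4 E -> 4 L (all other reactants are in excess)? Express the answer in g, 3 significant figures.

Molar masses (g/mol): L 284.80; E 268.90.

6420 g

n(L) = 6800 / 284.80 = 23.88 mol
n(E) = (4/4) × 23.88 = 23.88 mol
mass = 23.88 × 268.90 = 6421 g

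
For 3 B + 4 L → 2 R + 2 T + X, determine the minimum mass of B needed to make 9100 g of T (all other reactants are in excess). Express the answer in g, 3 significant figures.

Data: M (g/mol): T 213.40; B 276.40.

n(T) = 9100 / 213.40 = 42.64 mol
n(B) = (3/2) × 42.64 = 63.96 mol
mass = 63.96 × 276.40 = 17680 g

17700 g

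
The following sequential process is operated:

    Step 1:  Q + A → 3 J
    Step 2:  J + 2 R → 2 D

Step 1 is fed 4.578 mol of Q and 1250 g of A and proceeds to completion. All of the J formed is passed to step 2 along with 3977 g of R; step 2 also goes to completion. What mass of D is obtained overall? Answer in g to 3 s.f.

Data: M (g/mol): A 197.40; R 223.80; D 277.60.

Step 1:
n(Q) = 4.578 mol
n(A) = 1250 / 197.40 = 6.332 mol
n/ν → Q: 4.578, A: 6.332; Q is limiting.
n(J) produced = (3/1) × 4.578 = 13.73 mol
Step 2:
n(J) available = 13.73 mol
n(R) = 3977 / 223.80 = 17.77 mol
n/ν → J: 13.73, R: 8.885; R is limiting.
n(D) = (2/2) × 17.77 = 17.77 mol
mass = 17.77 × 277.60 = 4933 g

4930 g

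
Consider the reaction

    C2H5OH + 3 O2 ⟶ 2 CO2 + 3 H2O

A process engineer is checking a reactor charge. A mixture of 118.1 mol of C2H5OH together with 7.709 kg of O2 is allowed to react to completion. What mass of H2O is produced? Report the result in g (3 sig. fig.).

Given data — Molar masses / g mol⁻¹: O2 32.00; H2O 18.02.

n(C2H5OH) = 118.1 mol
n(O2) = 7.709×1000 / 32.00 = 240.9 mol
n/ν → C2H5OH: 118.1, O2: 80.30; O2 is limiting.
n(H2O) = (3/3) × 240.9 = 240.9 mol
mass = 240.9 × 18.02 = 4341 g

4340 g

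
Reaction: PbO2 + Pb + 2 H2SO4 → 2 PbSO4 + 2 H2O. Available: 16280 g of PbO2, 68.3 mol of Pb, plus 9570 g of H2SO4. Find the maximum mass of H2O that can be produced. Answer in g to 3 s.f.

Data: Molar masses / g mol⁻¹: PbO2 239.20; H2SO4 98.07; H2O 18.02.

1760 g

n(PbO2) = 16280 / 239.20 = 68.06 mol
n(Pb) = 68.30 mol
n(H2SO4) = 9570 / 98.07 = 97.58 mol
n/ν for PbO2 = 68.06/1 = 68.06
n/ν for Pb = 68.30/1 = 68.30
n/ν for H2SO4 = 97.58/2 = 48.79
Smallest n/ν is H2SO4 → limiting reagent.
n(H2O) = (2/2) × 97.58 = 97.58 mol
mass = 97.58 × 18.02 = 1758 g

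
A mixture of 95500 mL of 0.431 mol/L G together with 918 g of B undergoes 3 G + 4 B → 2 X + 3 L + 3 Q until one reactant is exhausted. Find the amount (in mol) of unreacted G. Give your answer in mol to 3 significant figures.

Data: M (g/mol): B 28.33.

n(G) = 0.431 × 95500/1000 = 41.16 mol
n(B) = 918.0 / 28.33 = 32.40 mol
n/ν for G = 41.16/3 = 13.72
n/ν for B = 32.40/4 = 8.100
Smallest n/ν is B → limiting reagent.
G consumed = (3/4) × 32.40 = 24.30 mol
G remaining = 41.16 − 24.30 = 16.86 mol

16.9 mol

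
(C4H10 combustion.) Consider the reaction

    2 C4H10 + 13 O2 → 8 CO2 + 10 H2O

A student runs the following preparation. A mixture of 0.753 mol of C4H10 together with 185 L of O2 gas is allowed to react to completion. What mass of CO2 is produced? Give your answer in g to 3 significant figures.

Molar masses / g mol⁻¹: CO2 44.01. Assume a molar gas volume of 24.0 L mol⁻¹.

n(C4H10) = 0.7530 mol
n(O2) = 185.0 / 24.0 = 7.708 mol
n/ν for C4H10 = 0.7530/2 = 0.3765
n/ν for O2 = 7.708/13 = 0.5929
Smallest n/ν is C4H10 → limiting reagent.
n(CO2) = (8/2) × 0.7530 = 3.012 mol
mass = 3.012 × 44.01 = 132.6 g

133 g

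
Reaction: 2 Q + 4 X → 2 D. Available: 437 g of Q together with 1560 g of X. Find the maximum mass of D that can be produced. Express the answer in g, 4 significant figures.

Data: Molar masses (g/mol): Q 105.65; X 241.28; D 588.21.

1902 g

n(Q) = 437.0 / 105.65 = 4.136 mol
n(X) = 1560 / 241.28 = 6.466 mol
n/ν for Q = 4.136/2 = 2.068
n/ν for X = 6.466/4 = 1.617
Smallest n/ν is X → limiting reagent.
n(D) = (2/4) × 6.466 = 3.233 mol
mass = 3.233 × 588.21 = 1902 g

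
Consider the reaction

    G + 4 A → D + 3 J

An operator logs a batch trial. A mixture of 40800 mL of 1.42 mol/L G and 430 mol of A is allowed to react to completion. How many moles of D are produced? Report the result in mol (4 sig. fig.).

57.94 mol

n(G) = 1.42 × 40800/1000 = 57.94 mol
n(A) = 430.0 mol
n/ν → G: 57.94, A: 107.5; G is limiting.
n(D) = (1/1) × 57.94 = 57.94 mol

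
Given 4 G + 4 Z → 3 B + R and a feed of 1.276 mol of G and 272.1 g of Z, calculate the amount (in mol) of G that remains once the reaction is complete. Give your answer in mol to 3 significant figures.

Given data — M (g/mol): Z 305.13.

0.384 mol

n(G) = 1.276 mol
n(Z) = 272.1 / 305.13 = 0.8918 mol
n/ν for G = 1.276/4 = 0.3190
n/ν for Z = 0.8918/4 = 0.2230
Smallest n/ν is Z → limiting reagent.
G consumed = (4/4) × 0.8918 = 0.8918 mol
G remaining = 1.276 − 0.8918 = 0.3842 mol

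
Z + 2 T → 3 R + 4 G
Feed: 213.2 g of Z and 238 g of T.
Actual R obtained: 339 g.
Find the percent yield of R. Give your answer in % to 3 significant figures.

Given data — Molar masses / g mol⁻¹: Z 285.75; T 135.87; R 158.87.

95.3 %

n(Z) = 213.2 / 285.75 = 0.7461 mol
n(T) = 238.0 / 135.87 = 1.752 mol
n/ν → Z: 0.7461, T: 0.8760; Z is limiting.
theoretical n(R) = (3/1) × 0.7461 = 2.238 mol → 355.6 g
% yield = 339 / 355.6 × 100 = 95.33 %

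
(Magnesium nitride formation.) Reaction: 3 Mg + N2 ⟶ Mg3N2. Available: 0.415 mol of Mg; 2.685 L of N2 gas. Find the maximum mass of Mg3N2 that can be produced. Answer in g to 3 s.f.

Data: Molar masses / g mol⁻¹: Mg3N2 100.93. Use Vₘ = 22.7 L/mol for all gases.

n(Mg) = 0.4150 mol
n(N2) = 2.685 / 22.7 = 0.1183 mol
n/ν for Mg = 0.4150/3 = 0.1383
n/ν for N2 = 0.1183/1 = 0.1183
Smallest n/ν is N2 → limiting reagent.
n(Mg3N2) = (1/1) × 0.1183 = 0.1183 mol
mass = 0.1183 × 100.93 = 11.94 g

11.9 g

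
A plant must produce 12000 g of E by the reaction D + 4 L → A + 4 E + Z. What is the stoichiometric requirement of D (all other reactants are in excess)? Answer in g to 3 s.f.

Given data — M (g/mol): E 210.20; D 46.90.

669 g

n(E) = 12000 / 210.20 = 57.09 mol
n(D) = (1/4) × 57.09 = 14.27 mol
mass = 14.27 × 46.90 = 669.3 g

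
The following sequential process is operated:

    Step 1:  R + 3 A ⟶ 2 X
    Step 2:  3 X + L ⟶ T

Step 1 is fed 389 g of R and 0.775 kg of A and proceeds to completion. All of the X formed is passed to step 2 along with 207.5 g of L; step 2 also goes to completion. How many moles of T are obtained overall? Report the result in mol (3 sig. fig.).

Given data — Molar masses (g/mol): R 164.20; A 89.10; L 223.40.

0.929 mol

Step 1:
n(R) = 389.0 / 164.20 = 2.369 mol
n(A) = 0.7750×1000 / 89.10 = 8.698 mol
n/ν → R: 2.369, A: 2.899; R is limiting.
n(X) produced = (2/1) × 2.369 = 4.738 mol
Step 2:
n(X) available = 4.738 mol
n(L) = 207.5 / 223.40 = 0.9288 mol
n/ν → X: 1.579, L: 0.9288; L is limiting.
n(T) = (1/1) × 0.9288 = 0.9288 mol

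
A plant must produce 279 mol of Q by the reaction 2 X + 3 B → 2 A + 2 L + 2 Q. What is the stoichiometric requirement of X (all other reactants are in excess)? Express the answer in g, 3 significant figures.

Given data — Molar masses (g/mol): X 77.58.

n(Q) = 279.0 mol
n(X) = (2/2) × 279.0 = 279.0 mol
mass = 279.0 × 77.58 = 21640 g

21600 g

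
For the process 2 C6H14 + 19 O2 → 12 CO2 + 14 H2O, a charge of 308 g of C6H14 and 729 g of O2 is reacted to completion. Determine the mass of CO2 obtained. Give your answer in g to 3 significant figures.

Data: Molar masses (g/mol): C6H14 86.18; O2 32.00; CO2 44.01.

n(C6H14) = 308.0 / 86.18 = 3.574 mol
n(O2) = 729.0 / 32.00 = 22.78 mol
n/ν → C6H14: 1.787, O2: 1.199; O2 is limiting.
n(CO2) = (12/19) × 22.78 = 14.39 mol
mass = 14.39 × 44.01 = 633.3 g

633 g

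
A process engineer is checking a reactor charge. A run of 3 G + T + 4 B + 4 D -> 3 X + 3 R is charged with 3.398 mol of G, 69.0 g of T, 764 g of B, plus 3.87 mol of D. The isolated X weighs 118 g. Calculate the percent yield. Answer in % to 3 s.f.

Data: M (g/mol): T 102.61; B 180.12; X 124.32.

47.1 %

n(G) = 3.398 mol
n(T) = 69.00 / 102.61 = 0.6724 mol
n(B) = 764.0 / 180.12 = 4.242 mol
n(D) = 3.870 mol
n/ν for G = 3.398/3 = 1.133
n/ν for T = 0.6724/1 = 0.6724
n/ν for B = 4.242/4 = 1.061
n/ν for D = 3.870/4 = 0.9675
Smallest n/ν is T → limiting reagent.
theoretical n(X) = (3/1) × 0.6724 = 2.017 mol → 250.8 g
% yield = 118 / 250.8 × 100 = 47.05 %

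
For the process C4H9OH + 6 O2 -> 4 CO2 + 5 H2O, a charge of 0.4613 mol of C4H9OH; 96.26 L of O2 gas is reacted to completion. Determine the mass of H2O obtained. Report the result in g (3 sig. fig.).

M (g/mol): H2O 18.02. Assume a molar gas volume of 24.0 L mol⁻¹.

41.6 g

n(C4H9OH) = 0.4613 mol
n(O2) = 96.26 / 24.0 = 4.011 mol
n/ν for C4H9OH = 0.4613/1 = 0.4613
n/ν for O2 = 4.011/6 = 0.6685
Smallest n/ν is C4H9OH → limiting reagent.
n(H2O) = (5/1) × 0.4613 = 2.307 mol
mass = 2.307 × 18.02 = 41.57 g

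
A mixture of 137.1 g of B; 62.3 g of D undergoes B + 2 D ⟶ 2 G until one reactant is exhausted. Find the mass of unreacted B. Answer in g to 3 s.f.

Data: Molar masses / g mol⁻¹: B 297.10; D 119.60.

n(B) = 137.1 / 297.10 = 0.4615 mol
n(D) = 62.30 / 119.60 = 0.5209 mol
n/ν → B: 0.4615, D: 0.2605; D is limiting.
B consumed = (1/2) × 0.5209 = 0.2605 mol
B remaining = 0.4615 − 0.2605 = 0.2010 mol
mass = 0.2010 × 297.10 = 59.72 g

59.7 g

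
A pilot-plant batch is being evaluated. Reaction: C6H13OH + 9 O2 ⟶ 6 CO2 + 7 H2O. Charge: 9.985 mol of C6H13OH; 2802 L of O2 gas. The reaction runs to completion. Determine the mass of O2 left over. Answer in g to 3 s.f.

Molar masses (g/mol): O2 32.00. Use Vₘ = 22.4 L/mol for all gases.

1130 g

n(C6H13OH) = 9.985 mol
n(O2) = 2802 / 22.4 = 125.1 mol
n/ν for C6H13OH = 9.985/1 = 9.985
n/ν for O2 = 125.1/9 = 13.90
Smallest n/ν is C6H13OH → limiting reagent.
O2 consumed = (9/1) × 9.985 = 89.87 mol
O2 remaining = 125.1 − 89.87 = 35.23 mol
mass = 35.23 × 32.00 = 1127 g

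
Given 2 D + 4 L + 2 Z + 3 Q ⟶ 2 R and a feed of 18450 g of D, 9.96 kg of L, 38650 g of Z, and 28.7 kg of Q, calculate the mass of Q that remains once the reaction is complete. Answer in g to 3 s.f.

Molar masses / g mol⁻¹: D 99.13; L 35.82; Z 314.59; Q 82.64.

n(D) = 18450 / 99.13 = 186.1 mol
n(L) = 9.960×1000 / 35.82 = 278.1 mol
n(Z) = 38650 / 314.59 = 122.9 mol
n(Q) = 28.70×1000 / 82.64 = 347.3 mol
n/ν for D = 186.1/2 = 93.05
n/ν for L = 278.1/4 = 69.53
n/ν for Z = 122.9/2 = 61.45
n/ν for Q = 347.3/3 = 115.8
Smallest n/ν is Z → limiting reagent.
Q consumed = (3/2) × 122.9 = 184.4 mol
Q remaining = 347.3 − 184.4 = 162.9 mol
mass = 162.9 × 82.64 = 13460 g

13500 g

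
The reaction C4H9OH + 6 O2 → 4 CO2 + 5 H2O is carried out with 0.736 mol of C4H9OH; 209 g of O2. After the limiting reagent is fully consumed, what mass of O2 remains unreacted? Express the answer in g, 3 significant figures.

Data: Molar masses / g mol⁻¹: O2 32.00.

67.7 g

n(C4H9OH) = 0.7360 mol
n(O2) = 209.0 / 32.00 = 6.531 mol
n/ν for C4H9OH = 0.7360/1 = 0.7360
n/ν for O2 = 6.531/6 = 1.089
Smallest n/ν is C4H9OH → limiting reagent.
O2 consumed = (6/1) × 0.7360 = 4.416 mol
O2 remaining = 6.531 − 4.416 = 2.115 mol
mass = 2.115 × 32.00 = 67.68 g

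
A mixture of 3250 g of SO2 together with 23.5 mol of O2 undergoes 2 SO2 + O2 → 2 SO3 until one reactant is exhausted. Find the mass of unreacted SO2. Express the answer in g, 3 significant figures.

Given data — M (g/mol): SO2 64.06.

239 g

n(SO2) = 3250 / 64.06 = 50.73 mol
n(O2) = 23.50 mol
n/ν for SO2 = 50.73/2 = 25.37
n/ν for O2 = 23.50/1 = 23.50
Smallest n/ν is O2 → limiting reagent.
SO2 consumed = (2/1) × 23.50 = 47.00 mol
SO2 remaining = 50.73 − 47.00 = 3.730 mol
mass = 3.730 × 64.06 = 238.9 g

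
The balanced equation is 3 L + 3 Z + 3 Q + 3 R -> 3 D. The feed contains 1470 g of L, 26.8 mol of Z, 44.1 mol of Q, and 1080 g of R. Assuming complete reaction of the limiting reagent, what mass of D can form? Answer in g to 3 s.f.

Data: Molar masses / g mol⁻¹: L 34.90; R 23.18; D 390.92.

10500 g

n(L) = 1470 / 34.90 = 42.12 mol
n(Z) = 26.80 mol
n(Q) = 44.10 mol
n(R) = 1080 / 23.18 = 46.59 mol
n/ν for L = 42.12/3 = 14.04
n/ν for Z = 26.80/3 = 8.933
n/ν for Q = 44.10/3 = 14.70
n/ν for R = 46.59/3 = 15.53
Smallest n/ν is Z → limiting reagent.
n(D) = (3/3) × 26.80 = 26.80 mol
mass = 26.80 × 390.92 = 10480 g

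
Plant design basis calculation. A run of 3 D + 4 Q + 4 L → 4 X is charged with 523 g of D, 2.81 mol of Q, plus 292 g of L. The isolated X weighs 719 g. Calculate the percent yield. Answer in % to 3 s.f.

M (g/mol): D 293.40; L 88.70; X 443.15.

68.3 %

n(D) = 523.0 / 293.40 = 1.783 mol
n(Q) = 2.810 mol
n(L) = 292.0 / 88.70 = 3.292 mol
n/ν for D = 1.783/3 = 0.5943
n/ν for Q = 2.810/4 = 0.7025
n/ν for L = 3.292/4 = 0.8230
Smallest n/ν is D → limiting reagent.
theoretical n(X) = (4/3) × 1.783 = 2.377 mol → 1053 g
% yield = 719 / 1053 × 100 = 68.28 %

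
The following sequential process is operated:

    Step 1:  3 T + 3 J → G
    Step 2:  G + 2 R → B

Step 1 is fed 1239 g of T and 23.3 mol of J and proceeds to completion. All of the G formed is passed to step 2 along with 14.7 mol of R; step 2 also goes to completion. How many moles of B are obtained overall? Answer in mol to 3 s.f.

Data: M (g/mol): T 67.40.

Step 1:
n(T) = 1239 / 67.40 = 18.38 mol
n(J) = 23.30 mol
n/ν → T: 6.127, J: 7.767; T is limiting.
n(G) produced = (1/3) × 18.38 = 6.127 mol
Step 2:
n(G) available = 6.127 mol
n(R) = 14.70 mol
n/ν → G: 6.127, R: 7.350; G is limiting.
n(B) = (1/1) × 6.127 = 6.127 mol

6.13 mol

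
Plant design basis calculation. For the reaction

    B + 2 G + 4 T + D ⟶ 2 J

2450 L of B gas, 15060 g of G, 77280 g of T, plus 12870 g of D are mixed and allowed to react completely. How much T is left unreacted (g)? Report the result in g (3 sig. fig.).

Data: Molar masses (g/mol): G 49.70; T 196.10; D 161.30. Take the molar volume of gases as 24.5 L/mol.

n(B) = 2450 / 24.5 = 100.0 mol
n(G) = 15060 / 49.70 = 303.0 mol
n(T) = 77280 / 196.10 = 394.1 mol
n(D) = 12870 / 161.30 = 79.79 mol
n/ν for B = 100.0/1 = 100.0
n/ν for G = 303.0/2 = 151.5
n/ν for T = 394.1/4 = 98.53
n/ν for D = 79.79/1 = 79.79
Smallest n/ν is D → limiting reagent.
T consumed = (4/1) × 79.79 = 319.2 mol
T remaining = 394.1 − 319.2 = 74.90 mol
mass = 74.90 × 196.10 = 14690 g

14700 g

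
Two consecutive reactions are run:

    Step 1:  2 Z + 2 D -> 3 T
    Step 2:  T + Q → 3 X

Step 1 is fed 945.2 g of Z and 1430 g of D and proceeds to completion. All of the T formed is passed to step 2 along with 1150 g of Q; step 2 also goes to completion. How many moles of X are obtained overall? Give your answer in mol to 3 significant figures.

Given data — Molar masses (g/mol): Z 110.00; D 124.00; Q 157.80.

Step 1:
n(Z) = 945.2 / 110.00 = 8.593 mol
n(D) = 1430 / 124.00 = 11.53 mol
n/ν for Z = 8.593/2 = 4.297
n/ν for D = 11.53/2 = 5.765
Smallest n/ν is Z → limiting reagent.
n(T) produced = (3/2) × 8.593 = 12.89 mol
Step 2:
n(T) available = 12.89 mol
n(Q) = 1150 / 157.80 = 7.288 mol
n/ν for T = 12.89/1 = 12.89
n/ν for Q = 7.288/1 = 7.288
Smallest n/ν is Q → limiting reagent.
n(X) = (3/1) × 7.288 = 21.86 mol

21.9 mol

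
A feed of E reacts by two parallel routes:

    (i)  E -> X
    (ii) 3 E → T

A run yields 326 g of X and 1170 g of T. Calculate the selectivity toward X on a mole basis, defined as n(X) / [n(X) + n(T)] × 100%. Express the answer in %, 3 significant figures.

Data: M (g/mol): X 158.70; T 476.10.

n(X) = 326 / 158.70 = 2.054 mol
n(T) = 1170 / 476.10 = 2.457 mol
selectivity = 2.054/(2.054+2.457) × 100 = 45.53 %

45.5 %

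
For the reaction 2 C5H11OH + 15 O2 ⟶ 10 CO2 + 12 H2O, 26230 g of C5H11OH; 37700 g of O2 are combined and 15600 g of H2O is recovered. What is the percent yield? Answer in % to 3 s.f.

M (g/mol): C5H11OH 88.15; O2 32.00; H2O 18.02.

n(C5H11OH) = 26230 / 88.15 = 297.6 mol
n(O2) = 37700 / 32.00 = 1178 mol
n/ν → C5H11OH: 148.8, O2: 78.53; O2 is limiting.
theoretical n(H2O) = (12/15) × 1178 = 942.4 mol → 16980 g
% yield = 15600 / 16980 × 100 = 91.87 %

91.9 %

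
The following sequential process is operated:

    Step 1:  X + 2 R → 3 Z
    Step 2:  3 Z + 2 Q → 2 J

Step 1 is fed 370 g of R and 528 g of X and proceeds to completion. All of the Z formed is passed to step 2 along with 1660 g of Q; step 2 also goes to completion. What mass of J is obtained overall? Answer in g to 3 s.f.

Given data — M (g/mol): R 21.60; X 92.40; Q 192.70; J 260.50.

Step 1:
n(R) = 370.0 / 21.60 = 17.13 mol
n(X) = 528.0 / 92.40 = 5.714 mol
n/ν → R: 8.565, X: 5.714; X is limiting.
n(Z) produced = (3/1) × 5.714 = 17.14 mol
Step 2:
n(Z) available = 17.14 mol
n(Q) = 1660 / 192.70 = 8.614 mol
n/ν → Z: 5.713, Q: 4.307; Q is limiting.
n(J) = (2/2) × 8.614 = 8.614 mol
mass = 8.614 × 260.50 = 2244 g

2240 g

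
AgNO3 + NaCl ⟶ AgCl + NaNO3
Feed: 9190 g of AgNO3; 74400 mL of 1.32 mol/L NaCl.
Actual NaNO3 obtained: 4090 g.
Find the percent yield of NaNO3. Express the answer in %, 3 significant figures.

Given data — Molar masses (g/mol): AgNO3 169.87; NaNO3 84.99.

n(AgNO3) = 9190 / 169.87 = 54.10 mol
n(NaCl) = 1.32 × 74400/1000 = 98.21 mol
n/ν for AgNO3 = 54.10/1 = 54.10
n/ν for NaCl = 98.21/1 = 98.21
Smallest n/ν is AgNO3 → limiting reagent.
theoretical n(NaNO3) = (1/1) × 54.10 = 54.10 mol → 4598 g
% yield = 4090 / 4598 × 100 = 88.95 %

89.0 %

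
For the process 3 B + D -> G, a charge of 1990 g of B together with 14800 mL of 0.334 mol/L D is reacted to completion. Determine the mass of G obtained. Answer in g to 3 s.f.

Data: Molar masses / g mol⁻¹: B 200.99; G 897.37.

2960 g

n(B) = 1990 / 200.99 = 9.901 mol
n(D) = 0.334 × 14800/1000 = 4.943 mol
n/ν for B = 9.901/3 = 3.300
n/ν for D = 4.943/1 = 4.943
Smallest n/ν is B → limiting reagent.
n(G) = (1/3) × 9.901 = 3.300 mol
mass = 3.300 × 897.37 = 2961 g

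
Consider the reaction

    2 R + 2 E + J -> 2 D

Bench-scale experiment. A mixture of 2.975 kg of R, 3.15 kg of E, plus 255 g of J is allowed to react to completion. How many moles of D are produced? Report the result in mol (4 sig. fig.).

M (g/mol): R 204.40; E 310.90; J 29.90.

10.13 mol

n(R) = 2.975×1000 / 204.40 = 14.55 mol
n(E) = 3.150×1000 / 310.90 = 10.13 mol
n(J) = 255.0 / 29.90 = 8.528 mol
n/ν for R = 14.55/2 = 7.275
n/ν for E = 10.13/2 = 5.065
n/ν for J = 8.528/1 = 8.528
Smallest n/ν is E → limiting reagent.
n(D) = (2/2) × 10.13 = 10.13 mol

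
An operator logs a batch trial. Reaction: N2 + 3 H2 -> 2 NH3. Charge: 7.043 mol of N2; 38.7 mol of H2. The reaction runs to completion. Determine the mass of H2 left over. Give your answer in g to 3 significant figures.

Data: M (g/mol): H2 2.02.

n(N2) = 7.043 mol
n(H2) = 38.70 mol
n/ν for N2 = 7.043/1 = 7.043
n/ν for H2 = 38.70/3 = 12.90
Smallest n/ν is N2 → limiting reagent.
H2 consumed = (3/1) × 7.043 = 21.13 mol
H2 remaining = 38.70 − 21.13 = 17.57 mol
mass = 17.57 × 2.02 = 35.49 g

35.5 g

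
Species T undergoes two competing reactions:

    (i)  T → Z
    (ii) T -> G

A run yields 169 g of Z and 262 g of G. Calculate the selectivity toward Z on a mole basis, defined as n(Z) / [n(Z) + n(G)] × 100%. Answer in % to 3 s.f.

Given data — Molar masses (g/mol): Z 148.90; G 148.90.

n(Z) = 169 / 148.90 = 1.135 mol
n(G) = 262 / 148.90 = 1.760 mol
selectivity = 1.135/(1.135+1.760) × 100 = 39.21 %

39.2 %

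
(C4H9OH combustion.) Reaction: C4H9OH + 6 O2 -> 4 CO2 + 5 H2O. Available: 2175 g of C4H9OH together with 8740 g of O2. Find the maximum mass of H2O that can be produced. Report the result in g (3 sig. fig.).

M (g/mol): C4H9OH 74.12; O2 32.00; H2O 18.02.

n(C4H9OH) = 2175 / 74.12 = 29.34 mol
n(O2) = 8740 / 32.00 = 273.1 mol
n/ν → C4H9OH: 29.34, O2: 45.52; C4H9OH is limiting.
n(H2O) = (5/1) × 29.34 = 146.7 mol
mass = 146.7 × 18.02 = 2644 g

2640 g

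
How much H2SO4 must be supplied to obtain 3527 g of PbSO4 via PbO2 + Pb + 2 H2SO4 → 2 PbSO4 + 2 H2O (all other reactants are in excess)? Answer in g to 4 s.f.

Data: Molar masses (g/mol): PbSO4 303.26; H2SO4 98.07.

1141 g

n(PbSO4) = 3527 / 303.26 = 11.63 mol
n(H2SO4) = (2/2) × 11.63 = 11.63 mol
mass = 11.63 × 98.07 = 1141 g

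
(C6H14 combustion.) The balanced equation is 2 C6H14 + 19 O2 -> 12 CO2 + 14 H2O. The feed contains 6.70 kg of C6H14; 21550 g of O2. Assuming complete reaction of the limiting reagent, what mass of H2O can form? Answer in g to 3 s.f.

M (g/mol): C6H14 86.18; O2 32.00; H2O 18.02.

n(C6H14) = 6.700×1000 / 86.18 = 77.74 mol
n(O2) = 21550 / 32.00 = 673.4 mol
n/ν → C6H14: 38.87, O2: 35.44; O2 is limiting.
n(H2O) = (14/19) × 673.4 = 496.2 mol
mass = 496.2 × 18.02 = 8942 g

8940 g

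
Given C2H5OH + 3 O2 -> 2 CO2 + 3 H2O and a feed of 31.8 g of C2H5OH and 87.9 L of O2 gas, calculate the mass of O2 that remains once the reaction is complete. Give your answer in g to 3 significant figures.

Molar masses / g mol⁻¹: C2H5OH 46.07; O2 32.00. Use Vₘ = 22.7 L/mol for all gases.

n(C2H5OH) = 31.80 / 46.07 = 0.6903 mol
n(O2) = 87.90 / 22.7 = 3.872 mol
n/ν for C2H5OH = 0.6903/1 = 0.6903
n/ν for O2 = 3.872/3 = 1.291
Smallest n/ν is C2H5OH → limiting reagent.
O2 consumed = (3/1) × 0.6903 = 2.071 mol
O2 remaining = 3.872 − 2.071 = 1.801 mol
mass = 1.801 × 32.00 = 57.63 g

57.6 g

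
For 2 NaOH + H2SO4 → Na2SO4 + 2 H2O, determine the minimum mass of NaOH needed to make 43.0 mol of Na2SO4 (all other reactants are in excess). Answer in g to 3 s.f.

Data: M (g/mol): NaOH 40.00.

3440 g

n(Na2SO4) = 43.00 mol
n(NaOH) = (2/1) × 43.00 = 86.00 mol
mass = 86.00 × 40.00 = 3440 g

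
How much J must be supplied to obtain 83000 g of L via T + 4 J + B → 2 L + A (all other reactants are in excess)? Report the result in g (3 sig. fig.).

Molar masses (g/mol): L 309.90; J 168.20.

90100 g

n(L) = 83000 / 309.90 = 267.8 mol
n(J) = (4/2) × 267.8 = 535.6 mol
mass = 535.6 × 168.20 = 90090 g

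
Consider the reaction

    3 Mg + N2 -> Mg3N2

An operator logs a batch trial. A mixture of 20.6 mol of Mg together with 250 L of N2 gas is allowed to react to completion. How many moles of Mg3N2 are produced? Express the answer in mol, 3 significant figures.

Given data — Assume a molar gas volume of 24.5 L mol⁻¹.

6.87 mol

n(Mg) = 20.60 mol
n(N2) = 250.0 / 24.5 = 10.20 mol
n/ν for Mg = 20.60/3 = 6.867
n/ν for N2 = 10.20/1 = 10.20
Smallest n/ν is Mg → limiting reagent.
n(Mg3N2) = (1/3) × 20.60 = 6.867 mol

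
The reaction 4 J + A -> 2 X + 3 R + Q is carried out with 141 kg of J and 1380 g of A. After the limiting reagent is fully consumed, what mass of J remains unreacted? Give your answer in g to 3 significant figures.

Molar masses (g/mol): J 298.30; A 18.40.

n(J) = 141.0×1000 / 298.30 = 472.7 mol
n(A) = 1380 / 18.40 = 75.00 mol
n/ν for J = 472.7/4 = 118.2
n/ν for A = 75.00/1 = 75.00
Smallest n/ν is A → limiting reagent.
J consumed = (4/1) × 75.00 = 300.0 mol
J remaining = 472.7 − 300.0 = 172.7 mol
mass = 172.7 × 298.30 = 51520 g

51500 g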